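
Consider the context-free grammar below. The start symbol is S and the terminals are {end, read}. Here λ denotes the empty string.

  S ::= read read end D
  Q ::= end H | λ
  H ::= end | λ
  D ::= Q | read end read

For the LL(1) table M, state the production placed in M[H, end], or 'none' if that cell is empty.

H ::= end

FIRST(S): from S::=read read end D we get {read}. So FIRST(S) = {read}.
FIRST(Q): from Q::=end H we get {end}; from Q::=λ we get {λ}. So FIRST(Q) = {λ, end}.
FIRST(H): from H::=end we get {end}; from H::=λ we get {λ}. So FIRST(H) = {λ, end}.
FIRST(D): from D::=Q we get {λ, end}; from D::=read end read we get {read}. So FIRST(D) = {λ, end, read}.
FOLLOW(S) includes $ since S is the start symbol.
FOLLOW(Q): in D::=Q, the suffix after Q is empty, so FOLLOW(Q) ⊇ FOLLOW(D) = {$}. Thus FOLLOW(Q) = {$}.
FOLLOW(H): in Q::=end H, the suffix after H is empty, so FOLLOW(H) ⊇ FOLLOW(Q) = {$}. Thus FOLLOW(H) = {$}.
For H ::= end: FIRST(end) = {end}, so it goes in M[H, t] for t ∈ {end}.
For H ::= λ: FIRST(λ) = {λ}, so it goes in M[H, t] for t ∈ {}; since λ ∈ FIRST, also for every t ∈ FOLLOW(H) = {$}.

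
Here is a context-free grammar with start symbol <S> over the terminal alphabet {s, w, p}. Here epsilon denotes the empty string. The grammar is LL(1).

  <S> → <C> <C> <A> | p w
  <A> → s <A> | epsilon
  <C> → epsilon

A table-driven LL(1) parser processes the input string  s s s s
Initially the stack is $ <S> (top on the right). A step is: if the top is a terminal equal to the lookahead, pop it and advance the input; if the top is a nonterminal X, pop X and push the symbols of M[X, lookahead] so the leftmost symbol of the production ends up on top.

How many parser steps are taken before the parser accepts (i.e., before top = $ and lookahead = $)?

12

step 1: stack=$ <S>  input=s s s s $  — expand <S> → <C> <C> <A>
step 2: stack=$ <A> <C> <C>  input=s s s s $  — expand <C> → epsilon
step 3: stack=$ <A> <C>  input=s s s s $  — expand <C> → epsilon
step 4: stack=$ <A>  input=s s s s $  — expand <A> → s <A>
step 5: stack=$ <A> s  input=s s s s $  — match s
step 6: stack=$ <A>  input=s s s $  — expand <A> → s <A>
step 7: stack=$ <A> s  input=s s s $  — match s
step 8: stack=$ <A>  input=s s $  — expand <A> → s <A>
step 9: stack=$ <A> s  input=s s $  — match s
step 10: stack=$ <A>  input=s $  — expand <A> → s <A>
step 11: stack=$ <A> s  input=s $  — match s
step 12: stack=$ <A>  input=$  — expand <A> → epsilon
Accept reached after 12 steps.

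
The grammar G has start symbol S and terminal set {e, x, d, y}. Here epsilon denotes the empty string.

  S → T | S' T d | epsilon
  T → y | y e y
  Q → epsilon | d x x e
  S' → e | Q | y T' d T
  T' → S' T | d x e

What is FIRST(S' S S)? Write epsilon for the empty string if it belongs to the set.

{epsilon, d, e, y}

FIRST(T): from T→y we get {y}; from T→y e y we get {y}. So FIRST(T) = {y}.
FIRST(Q): from Q→epsilon we get {epsilon}; from Q→d x x e we get {d}. So FIRST(Q) = {epsilon, d}.
FIRST(S'): from S'→e we get {e}; from S'→Q we get {epsilon, d}; from S'→y T' d T we get {y}. So FIRST(S') = {epsilon, d, e, y}.
FIRST(S): from S→T we get {y}; from S→S' T d we get {d, e, y}; from S→epsilon we get {epsilon}. So FIRST(S) = {epsilon, d, e, y}.
FIRST(T'): from T'→S' T we get {d, e, y}; from T'→d x e we get {d}. So FIRST(T') = {d, e, y}.
FIRST(S' S S): take FIRST of each symbol in turn, carrying on past any symbol whose FIRST contains epsilon; result {epsilon, d, e, y}.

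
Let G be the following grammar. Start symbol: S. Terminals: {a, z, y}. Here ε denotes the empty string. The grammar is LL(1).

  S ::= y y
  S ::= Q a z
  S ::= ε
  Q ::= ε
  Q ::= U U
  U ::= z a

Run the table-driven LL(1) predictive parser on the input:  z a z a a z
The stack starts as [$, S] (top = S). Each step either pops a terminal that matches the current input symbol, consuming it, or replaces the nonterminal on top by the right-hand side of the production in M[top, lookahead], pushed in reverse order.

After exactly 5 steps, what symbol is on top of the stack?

     Stack        Input          Action
  1  $ S          z a z a a z $  expand S ::= Q a z
  2  $ z a Q      z a z a a z $  expand Q ::= U U
  3  $ z a U U    z a z a a z $  expand U ::= z a
  4  $ z a U a z  z a z a a z $  match z
  5  $ z a U a    a z a a z $    match a
Stack after step 5: $ z a U (top = U).

U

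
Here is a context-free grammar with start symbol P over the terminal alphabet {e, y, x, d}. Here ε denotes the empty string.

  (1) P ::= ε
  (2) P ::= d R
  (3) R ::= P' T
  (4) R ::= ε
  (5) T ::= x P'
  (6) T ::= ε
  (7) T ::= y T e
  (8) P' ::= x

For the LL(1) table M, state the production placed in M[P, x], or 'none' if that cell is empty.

none

FIRST(P) = {ε, d}
FIRST(T) = {ε, x, y}
FIRST(P') = {x}
FIRST(R) = {ε, x}  (via P' T)
FOLLOW(P) includes $ since P is the start symbol.
FOLLOW(P): P appears on no right-hand side. Thus FOLLOW(P) = {$}.
For P ::= ε: FIRST(ε) = {ε}, so it goes in M[P, t] for t ∈ {}; since ε ∈ FIRST, also for every t ∈ FOLLOW(P) = {$}.
For P ::= d R: FIRST(d R) = {d}, so it goes in M[P, t] for t ∈ {d}.
None of these place a production in M[P, x].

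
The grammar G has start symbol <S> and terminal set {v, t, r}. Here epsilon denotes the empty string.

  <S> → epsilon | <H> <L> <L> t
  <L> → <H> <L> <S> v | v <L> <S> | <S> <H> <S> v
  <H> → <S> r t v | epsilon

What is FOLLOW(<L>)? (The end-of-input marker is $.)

FIRST(<S>): from <S>→epsilon we get {epsilon}; from <S>→<H> <L> <L> t we get {r, v}. So FIRST(<S>) = {epsilon, r, v}.
FIRST(<H>): from <H>→<S> r t v we get {r, v}; from <H>→epsilon we get {epsilon}. So FIRST(<H>) = {epsilon, r, v}.
FIRST(<L>): from <L>→<H> <L> <S> v we get {r, v}; from <L>→v <L> <S> we get {v}; from <L>→<S> <H> <S> v we get {r, v}. So FIRST(<L>) = {r, v}.
FOLLOW(<S>) includes $ since <S> is the start symbol.
FOLLOW(<L>): in <S>→<H> <L> <L> t (occurrence 1), <L> is followed by <L> t with FIRST {r, v}; in <S>→<H> <L> <L> t (occurrence 2), <L> is followed by t with FIRST {t}; in <L>→<H> <L> <S> v, <L> is followed by <S> v with FIRST {r, v}; in <L>→v <L> <S>, <L> is followed by <S> with FIRST {epsilon, r, v}; in <L>→v <L> <S>, the suffix after <L> is nullable (adds nothing new). Thus FOLLOW(<L>) = {r, t, v}.
FOLLOW(<S>): in <L>→<H> <L> <S> v, <S> is followed by v with FIRST {v}; in <L>→v <L> <S>, the suffix after <S> is empty, so FOLLOW(<S>) ⊇ FOLLOW(<L>) = {r, t, v}; in <L>→<S> <H> <S> v (occurrence 1), <S> is followed by <H> <S> v with FIRST {r, v}; in <L>→<S> <H> <S> v (occurrence 2), <S> is followed by v with FIRST {v}; in <H>→<S> r t v, <S> is followed by r t v with FIRST {r}. Thus FOLLOW(<S>) = {$, r, t, v}.
FOLLOW(<H>): in <S>→<H> <L> <L> t, <H> is followed by <L> <L> t with FIRST {r, v}; in <L>→<H> <L> <S> v, <H> is followed by <L> <S> v with FIRST {r, v}; in <L>→<S> <H> <S> v, <H> is followed by <S> v with FIRST {r, v}. Thus FOLLOW(<H>) = {r, v}.

{r, t, v}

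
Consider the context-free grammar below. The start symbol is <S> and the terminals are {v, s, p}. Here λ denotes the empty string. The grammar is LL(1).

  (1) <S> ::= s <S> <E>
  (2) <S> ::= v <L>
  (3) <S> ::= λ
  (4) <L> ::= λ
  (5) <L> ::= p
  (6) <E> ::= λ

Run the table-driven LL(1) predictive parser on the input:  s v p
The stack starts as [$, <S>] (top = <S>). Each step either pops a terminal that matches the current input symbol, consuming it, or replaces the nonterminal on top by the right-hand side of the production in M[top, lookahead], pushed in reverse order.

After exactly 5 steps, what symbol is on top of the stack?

p

step 1: stack=$ <S>  input=s v p $  — expand <S> ::= s <S> <E>
step 2: stack=$ <E> <S> s  input=s v p $  — match s
step 3: stack=$ <E> <S>  input=v p $  — expand <S> ::= v <L>
step 4: stack=$ <E> <L> v  input=v p $  — match v
step 5: stack=$ <E> <L>  input=p $  — expand <L> ::= p
Stack after step 5: $ <E> p (top = p).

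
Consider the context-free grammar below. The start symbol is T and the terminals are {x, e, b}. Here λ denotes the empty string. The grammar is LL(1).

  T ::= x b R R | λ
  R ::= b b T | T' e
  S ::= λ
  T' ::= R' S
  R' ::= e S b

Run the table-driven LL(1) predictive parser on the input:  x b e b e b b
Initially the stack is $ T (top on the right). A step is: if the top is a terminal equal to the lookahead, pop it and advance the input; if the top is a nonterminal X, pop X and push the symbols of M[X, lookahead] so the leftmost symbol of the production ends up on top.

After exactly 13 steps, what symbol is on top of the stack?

b

step 1: stack=$ T  input=x b e b e b b $  — expand T ::= x b R R
step 2: stack=$ R R b x  input=x b e b e b b $  — match x
step 3: stack=$ R R b  input=b e b e b b $  — match b
step 4: stack=$ R R  input=e b e b b $  — expand R ::= T' e
step 5: stack=$ R e T'  input=e b e b b $  — expand T' ::= R' S
step 6: stack=$ R e S R'  input=e b e b b $  — expand R' ::= e S b
step 7: stack=$ R e S b S e  input=e b e b b $  — match e
step 8: stack=$ R e S b S  input=b e b b $  — expand S ::= λ
step 9: stack=$ R e S b  input=b e b b $  — match b
step 10: stack=$ R e S  input=e b b $  — expand S ::= λ
step 11: stack=$ R e  input=e b b $  — match e
step 12: stack=$ R  input=b b $  — expand R ::= b b T
step 13: stack=$ T b b  input=b b $  — match b
Stack after step 13: $ T b (top = b).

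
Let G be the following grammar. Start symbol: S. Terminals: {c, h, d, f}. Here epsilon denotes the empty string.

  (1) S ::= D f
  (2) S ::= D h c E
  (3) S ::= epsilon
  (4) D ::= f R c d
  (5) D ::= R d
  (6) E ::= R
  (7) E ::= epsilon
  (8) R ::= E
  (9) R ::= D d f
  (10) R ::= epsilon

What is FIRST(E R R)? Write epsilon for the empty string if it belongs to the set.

FIRST(S) = {epsilon, d, f}  (via D f, D h c E)
FIRST(D) = {d, f}  (via R d)
FIRST(E) = {epsilon, d, f}  (via R)
FIRST(R) = {epsilon, d, f}  (via E, D d f)
FIRST(E R R): take FIRST of each symbol in turn, carrying on past any symbol whose FIRST contains epsilon; result {epsilon, d, f}.

{epsilon, d, f}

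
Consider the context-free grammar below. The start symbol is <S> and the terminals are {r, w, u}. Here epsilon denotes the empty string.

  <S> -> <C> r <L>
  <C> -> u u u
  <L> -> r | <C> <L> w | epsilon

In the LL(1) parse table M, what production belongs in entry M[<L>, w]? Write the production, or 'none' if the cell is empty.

<L> -> epsilon

FIRST(<C>): from <C>->u u u we get {u}. So FIRST(<C>) = {u}.
FIRST(<S>): from <S>-><C> r <L> we get {u}. So FIRST(<S>) = {u}.
FIRST(<L>): from <L>->r we get {r}; from <L>-><C> <L> w we get {u}; from <L>->epsilon we get {epsilon}. So FIRST(<L>) = {epsilon, r, u}.
FOLLOW(<S>) includes $ since <S> is the start symbol.
FOLLOW(<S>): <S> appears on no right-hand side. Thus FOLLOW(<S>) = {$}.
FOLLOW(<L>): in <S>-><C> r <L>, the suffix after <L> is empty, so FOLLOW(<L>) ⊇ FOLLOW(<S>) = {$}; in <L>-><C> <L> w, <L> is followed by w with FIRST {w}. Thus FOLLOW(<L>) = {$, w}.
For <L> -> r: FIRST(r) = {r}, so it goes in M[<L>, t] for t ∈ {r}.
For <L> -> <C> <L> w: FIRST(<C> <L> w) = {u}, so it goes in M[<L>, t] for t ∈ {u}.
For <L> -> epsilon: FIRST(epsilon) = {epsilon}, so it goes in M[<L>, t] for t ∈ {}; since epsilon ∈ FIRST, also for every t ∈ FOLLOW(<L>) = {$, w}.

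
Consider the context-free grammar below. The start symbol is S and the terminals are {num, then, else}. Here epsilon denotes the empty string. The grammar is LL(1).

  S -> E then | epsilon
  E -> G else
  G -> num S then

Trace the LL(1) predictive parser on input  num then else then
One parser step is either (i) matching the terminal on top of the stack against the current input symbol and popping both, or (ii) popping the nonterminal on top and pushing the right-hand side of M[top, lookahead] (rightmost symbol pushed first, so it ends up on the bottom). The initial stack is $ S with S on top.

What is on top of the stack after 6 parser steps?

     Stack                   Input                 Action
  1  $ S                     num then else then $  expand S -> E then
  2  $ then E                num then else then $  expand E -> G else
  3  $ then else G           num then else then $  expand G -> num S then
  4  $ then else then S num  num then else then $  match num
  5  $ then else then S      then else then $      expand S -> epsilon
  6  $ then else then        then else then $      match then
Stack after step 6: $ then else (top = else).

else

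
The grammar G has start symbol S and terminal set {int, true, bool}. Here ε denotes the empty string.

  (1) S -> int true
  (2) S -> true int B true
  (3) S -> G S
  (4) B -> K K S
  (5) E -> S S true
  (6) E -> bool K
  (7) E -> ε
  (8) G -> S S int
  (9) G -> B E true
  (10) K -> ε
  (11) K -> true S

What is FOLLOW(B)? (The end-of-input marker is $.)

{bool, int, true}

FIRST(K): from K->ε we get {ε}; from K->true S we get {true}. So FIRST(K) = {ε, true}.
FIRST(S): from S->int true we get {int}; from S->true int B true we get {true}; from S->G S we get {int, true}. So FIRST(S) = {int, true}.
FIRST(B): from B->K K S we get {int, true}. So FIRST(B) = {int, true}.
FIRST(E): from E->S S true we get {int, true}; from E->bool K we get {bool}; from E->ε we get {ε}. So FIRST(E) = {ε, bool, int, true}.
FIRST(G): from G->S S int we get {int, true}; from G->B E true we get {int, true}. So FIRST(G) = {int, true}.
FOLLOW(S) includes $ since S is the start symbol.
FOLLOW(B): in S->true int B true, B is followed by true with FIRST {true}; in G->B E true, B is followed by E true with FIRST {bool, int, true}. Thus FOLLOW(B) = {bool, int, true}.
FOLLOW(E): in G->B E true, E is followed by true with FIRST {true}. Thus FOLLOW(E) = {true}.
FOLLOW(G): in S->G S, G is followed by S with FIRST {int, true}. Thus FOLLOW(G) = {int, true}.
FOLLOW(K): in B->K K S (occurrence 1), K is followed by K S with FIRST {int, true}; in B->K K S (occurrence 2), K is followed by S with FIRST {int, true}; in E->bool K, the suffix after K is empty, so FOLLOW(K) ⊇ FOLLOW(E) = {true}. Thus FOLLOW(K) = {int, true}.
FOLLOW(S): in S->G S, the suffix after S is empty (adds nothing new); in B->K K S, the suffix after S is empty, so FOLLOW(S) ⊇ FOLLOW(B) = {bool, int, true}; in E->S S true (occurrence 1), S is followed by S true with FIRST {int, true}; in E->S S true (occurrence 2), S is followed by true with FIRST {true}; in G->S S int (occurrence 1), S is followed by S int with FIRST {int, true}; in G->S S int (occurrence 2), S is followed by int with FIRST {int}; in K->true S, the suffix after S is empty, so FOLLOW(S) ⊇ FOLLOW(K) = {int, true}. Thus FOLLOW(S) = {$, bool, int, true}.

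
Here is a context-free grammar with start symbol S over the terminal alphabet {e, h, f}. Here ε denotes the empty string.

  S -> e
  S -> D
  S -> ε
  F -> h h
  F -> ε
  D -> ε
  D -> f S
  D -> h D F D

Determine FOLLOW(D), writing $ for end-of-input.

{$, f, h}

FIRST(F) = {ε, h}
FIRST(D) = {ε, f, h}
FIRST(S) = {ε, e, f, h}  (via D)
FOLLOW(S) includes $ since S is the start symbol.
FOLLOW(S): in D->f S, the suffix after S is empty, so FOLLOW(S) ⊇ FOLLOW(D) = {$, f, h}. Thus FOLLOW(S) = {$, f, h}.
FOLLOW(D): in S->D, the suffix after D is empty, so FOLLOW(D) ⊇ FOLLOW(S) = {$, f, h}; in D->h D F D (occurrence 1), D is followed by F D with FIRST {ε, f, h}; in D->h D F D (occurrence 1), the suffix after D is nullable (adds nothing new); in D->h D F D (occurrence 2), the suffix after D is empty (adds nothing new). Thus FOLLOW(D) = {$, f, h}.
FOLLOW(F): in D->h D F D, F is followed by D with FIRST {ε, f, h}; in D->h D F D, the suffix after F is nullable, so FOLLOW(F) ⊇ FOLLOW(D) = {$, f, h}. Thus FOLLOW(F) = {$, f, h}.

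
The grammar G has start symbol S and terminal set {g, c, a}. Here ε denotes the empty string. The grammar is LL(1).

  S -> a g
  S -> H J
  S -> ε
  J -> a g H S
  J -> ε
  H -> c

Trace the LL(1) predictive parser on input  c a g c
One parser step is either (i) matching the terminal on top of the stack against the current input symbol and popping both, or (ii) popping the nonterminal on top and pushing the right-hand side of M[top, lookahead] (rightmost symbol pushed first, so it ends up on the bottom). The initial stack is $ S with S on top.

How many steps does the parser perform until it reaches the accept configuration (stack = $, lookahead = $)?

     Stack      Input      Action
  1  $ S        c a g c $  expand S -> H J
  2  $ J H      c a g c $  expand H -> c
  3  $ J c      c a g c $  match c
  4  $ J        a g c $    expand J -> a g H S
  5  $ S H g a  a g c $    match a
  6  $ S H g    g c $      match g
  7  $ S H      c $        expand H -> c
  8  $ S c      c $        match c
  9  $ S        $          expand S -> ε
Accept reached after 9 steps.

9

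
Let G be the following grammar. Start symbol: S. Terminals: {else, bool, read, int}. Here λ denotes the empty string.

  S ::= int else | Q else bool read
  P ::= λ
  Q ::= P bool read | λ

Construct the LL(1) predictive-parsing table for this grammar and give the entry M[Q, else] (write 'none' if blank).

FIRST(P) = {λ}
FIRST(Q) = {λ, bool}  (via P bool read)
FIRST(S) = {bool, else, int}  (via Q else bool read)
FOLLOW(S) includes $ since S is the start symbol.
FOLLOW(Q): in S::=Q else bool read, Q is followed by else bool read with FIRST {else}. Thus FOLLOW(Q) = {else}.
For Q ::= P bool read: FIRST(P bool read) = {bool}, so it goes in M[Q, t] for t ∈ {bool}.
For Q ::= λ: FIRST(λ) = {λ}, so it goes in M[Q, t] for t ∈ {}; since λ ∈ FIRST, also for every t ∈ FOLLOW(Q) = {else}.

Q ::= λ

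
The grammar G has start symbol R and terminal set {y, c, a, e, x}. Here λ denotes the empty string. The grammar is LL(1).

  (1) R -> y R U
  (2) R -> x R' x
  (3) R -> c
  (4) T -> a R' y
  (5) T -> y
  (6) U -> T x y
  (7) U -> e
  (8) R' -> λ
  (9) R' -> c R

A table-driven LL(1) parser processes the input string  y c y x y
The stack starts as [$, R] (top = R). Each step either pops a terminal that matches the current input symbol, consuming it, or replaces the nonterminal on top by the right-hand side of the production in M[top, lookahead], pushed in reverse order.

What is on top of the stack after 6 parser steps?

y

step 1: stack=$ R  input=y c y x y $  — expand R -> y R U
step 2: stack=$ U R y  input=y c y x y $  — match y
step 3: stack=$ U R  input=c y x y $  — expand R -> c
step 4: stack=$ U c  input=c y x y $  — match c
step 5: stack=$ U  input=y x y $  — expand U -> T x y
step 6: stack=$ y x T  input=y x y $  — expand T -> y
Stack after step 6: $ y x y (top = y).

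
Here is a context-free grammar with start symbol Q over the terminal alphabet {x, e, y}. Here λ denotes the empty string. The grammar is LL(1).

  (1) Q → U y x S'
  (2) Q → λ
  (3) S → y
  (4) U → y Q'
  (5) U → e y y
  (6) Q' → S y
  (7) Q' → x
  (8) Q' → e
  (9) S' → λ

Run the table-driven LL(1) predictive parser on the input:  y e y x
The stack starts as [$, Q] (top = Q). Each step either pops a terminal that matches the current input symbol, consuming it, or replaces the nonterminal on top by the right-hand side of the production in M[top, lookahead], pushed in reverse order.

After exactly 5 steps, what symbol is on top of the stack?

step 1: stack=$ Q  input=y e y x $  — expand Q → U y x S'
step 2: stack=$ S' x y U  input=y e y x $  — expand U → y Q'
step 3: stack=$ S' x y Q' y  input=y e y x $  — match y
step 4: stack=$ S' x y Q'  input=e y x $  — expand Q' → e
step 5: stack=$ S' x y e  input=e y x $  — match e
Stack after step 5: $ S' x y (top = y).

y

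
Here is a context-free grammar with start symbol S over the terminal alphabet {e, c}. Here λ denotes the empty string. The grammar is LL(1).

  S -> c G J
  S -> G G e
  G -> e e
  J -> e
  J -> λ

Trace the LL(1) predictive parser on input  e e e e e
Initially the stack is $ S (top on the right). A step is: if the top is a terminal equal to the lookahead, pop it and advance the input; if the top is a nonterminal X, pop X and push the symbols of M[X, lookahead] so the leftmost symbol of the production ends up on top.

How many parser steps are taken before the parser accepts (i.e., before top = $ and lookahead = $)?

8

step 1: stack=$ S  input=e e e e e $  — expand S -> G G e
step 2: stack=$ e G G  input=e e e e e $  — expand G -> e e
step 3: stack=$ e G e e  input=e e e e e $  — match e
step 4: stack=$ e G e  input=e e e e $  — match e
step 5: stack=$ e G  input=e e e $  — expand G -> e e
step 6: stack=$ e e e  input=e e e $  — match e
step 7: stack=$ e e  input=e e $  — match e
step 8: stack=$ e  input=e $  — match e
Accept reached after 8 steps.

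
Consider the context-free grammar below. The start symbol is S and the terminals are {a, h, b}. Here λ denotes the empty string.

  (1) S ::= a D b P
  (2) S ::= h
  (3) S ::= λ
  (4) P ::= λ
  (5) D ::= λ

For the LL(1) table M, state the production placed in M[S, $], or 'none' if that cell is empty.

FIRST(S) = {λ, a, h}
FIRST(P) = {λ}
FIRST(D) = {λ}
FOLLOW(S) includes $ since S is the start symbol.
FOLLOW(S): S appears on no right-hand side. Thus FOLLOW(S) = {$}.
For S ::= a D b P: FIRST(a D b P) = {a}, so it goes in M[S, t] for t ∈ {a}.
For S ::= h: FIRST(h) = {h}, so it goes in M[S, t] for t ∈ {h}.
For S ::= λ: FIRST(λ) = {λ}, so it goes in M[S, t] for t ∈ {}; since λ ∈ FIRST, also for every t ∈ FOLLOW(S) = {$}.

S ::= λ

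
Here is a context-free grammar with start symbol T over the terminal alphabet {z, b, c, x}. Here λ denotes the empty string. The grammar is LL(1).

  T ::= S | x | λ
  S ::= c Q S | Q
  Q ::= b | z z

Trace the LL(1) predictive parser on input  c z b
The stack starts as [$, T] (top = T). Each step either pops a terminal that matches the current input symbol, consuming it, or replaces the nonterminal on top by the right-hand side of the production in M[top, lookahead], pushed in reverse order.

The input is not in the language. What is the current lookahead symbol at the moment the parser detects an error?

b

step 1: stack=$ T  input=c z b $  — expand T ::= S
step 2: stack=$ S  input=c z b $  — expand S ::= c Q S
step 3: stack=$ S Q c  input=c z b $  — match c
step 4: stack=$ S Q  input=z b $  — expand Q ::= z z
step 5: stack=$ S z z  input=z b $  — match z
step 6: stack=$ S z  input=b $  — error: top is terminal z but lookahead is b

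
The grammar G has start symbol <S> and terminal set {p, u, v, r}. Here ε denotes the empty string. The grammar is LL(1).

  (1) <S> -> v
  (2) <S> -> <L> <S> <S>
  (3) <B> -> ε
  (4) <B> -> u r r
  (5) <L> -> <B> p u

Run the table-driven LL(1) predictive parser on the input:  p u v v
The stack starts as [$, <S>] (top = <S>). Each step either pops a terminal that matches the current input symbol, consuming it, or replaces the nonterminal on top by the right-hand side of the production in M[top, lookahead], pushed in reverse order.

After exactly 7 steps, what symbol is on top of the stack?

<S>

     Stack              Input      Action
  1  $ <S>              p u v v $  expand <S> -> <L> <S> <S>
  2  $ <S> <S> <L>      p u v v $  expand <L> -> <B> p u
  3  $ <S> <S> u p <B>  p u v v $  expand <B> -> ε
  4  $ <S> <S> u p      p u v v $  match p
  5  $ <S> <S> u        u v v $    match u
  6  $ <S> <S>          v v $      expand <S> -> v
  7  $ <S> v            v v $      match v
Stack after step 7: $ <S> (top = <S>).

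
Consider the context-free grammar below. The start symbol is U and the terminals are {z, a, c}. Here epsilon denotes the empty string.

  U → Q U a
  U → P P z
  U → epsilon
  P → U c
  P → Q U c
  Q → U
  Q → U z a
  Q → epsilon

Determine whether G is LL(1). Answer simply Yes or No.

No

FIRST(U) = {epsilon, a, c, z}
FIRST(P) = {a, c, z}
FIRST(Q) = {epsilon, a, c, z}
FOLLOW(U) = {$, a, c, z}
FOLLOW(P) = {a, c, z}
FOLLOW(Q) = {a, c, z}
Cell M[P, a] receives both P → U c and P → Q U c — the grammar is not LL(1).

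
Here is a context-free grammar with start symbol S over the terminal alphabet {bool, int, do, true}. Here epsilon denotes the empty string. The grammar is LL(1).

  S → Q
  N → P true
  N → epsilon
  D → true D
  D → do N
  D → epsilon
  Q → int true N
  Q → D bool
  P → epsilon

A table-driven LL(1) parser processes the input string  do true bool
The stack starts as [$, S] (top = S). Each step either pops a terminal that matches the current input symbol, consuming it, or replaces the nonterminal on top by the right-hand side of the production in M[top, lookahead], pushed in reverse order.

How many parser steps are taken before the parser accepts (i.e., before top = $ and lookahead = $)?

     Stack          Input           Action
  1  $ S            do true bool $  expand S → Q
  2  $ Q            do true bool $  expand Q → D bool
  3  $ bool D       do true bool $  expand D → do N
  4  $ bool N do    do true bool $  match do
  5  $ bool N       true bool $     expand N → P true
  6  $ bool true P  true bool $     expand P → epsilon
  7  $ bool true    true bool $     match true
  8  $ bool         bool $          match bool
Accept reached after 8 steps.

8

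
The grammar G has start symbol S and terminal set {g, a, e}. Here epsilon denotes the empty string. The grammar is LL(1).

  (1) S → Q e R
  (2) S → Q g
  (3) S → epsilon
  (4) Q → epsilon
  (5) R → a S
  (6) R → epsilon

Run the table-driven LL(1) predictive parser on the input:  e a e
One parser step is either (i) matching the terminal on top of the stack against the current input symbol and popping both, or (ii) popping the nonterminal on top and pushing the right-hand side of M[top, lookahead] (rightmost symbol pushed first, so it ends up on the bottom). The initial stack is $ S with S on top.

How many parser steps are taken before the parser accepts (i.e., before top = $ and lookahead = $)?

     Stack    Input    Action
  1  $ S      e a e $  expand S → Q e R
  2  $ R e Q  e a e $  expand Q → epsilon
  3  $ R e    e a e $  match e
  4  $ R      a e $    expand R → a S
  5  $ S a    a e $    match a
  6  $ S      e $      expand S → Q e R
  7  $ R e Q  e $      expand Q → epsilon
  8  $ R e    e $      match e
  9  $ R      $        expand R → epsilon
Accept reached after 9 steps.

9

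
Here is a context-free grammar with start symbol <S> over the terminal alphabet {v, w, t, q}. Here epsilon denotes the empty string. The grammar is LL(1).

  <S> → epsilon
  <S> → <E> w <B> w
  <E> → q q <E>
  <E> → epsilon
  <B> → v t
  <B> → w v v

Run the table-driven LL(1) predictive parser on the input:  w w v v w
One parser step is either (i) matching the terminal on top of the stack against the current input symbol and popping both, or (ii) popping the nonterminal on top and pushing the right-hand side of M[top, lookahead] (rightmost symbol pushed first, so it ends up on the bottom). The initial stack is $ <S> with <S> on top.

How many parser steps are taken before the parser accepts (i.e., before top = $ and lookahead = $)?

8

     Stack          Input        Action
  1  $ <S>          w w v v w $  expand <S> → <E> w <B> w
  2  $ w <B> w <E>  w w v v w $  expand <E> → epsilon
  3  $ w <B> w      w w v v w $  match w
  4  $ w <B>        w v v w $    expand <B> → w v v
  5  $ w v v w      w v v w $    match w
  6  $ w v v        v v w $      match v
  7  $ w v          v w $        match v
  8  $ w            w $          match w
Accept reached after 8 steps.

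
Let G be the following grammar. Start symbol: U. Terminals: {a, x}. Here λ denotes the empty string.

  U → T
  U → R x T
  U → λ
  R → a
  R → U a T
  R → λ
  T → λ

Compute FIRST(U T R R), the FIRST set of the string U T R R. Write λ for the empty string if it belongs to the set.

FIRST(T): from T→λ we get {λ}. So FIRST(T) = {λ}.
FIRST(U): from U→T we get {λ}; from U→R x T we get {a, x}; from U→λ we get {λ}. So FIRST(U) = {λ, a, x}.
FIRST(R): from R→a we get {a}; from R→U a T we get {a, x}; from R→λ we get {λ}. So FIRST(R) = {λ, a, x}.
FIRST(U T R R): take FIRST of each symbol in turn, carrying on past any symbol whose FIRST contains λ; result {λ, a, x}.

{λ, a, x}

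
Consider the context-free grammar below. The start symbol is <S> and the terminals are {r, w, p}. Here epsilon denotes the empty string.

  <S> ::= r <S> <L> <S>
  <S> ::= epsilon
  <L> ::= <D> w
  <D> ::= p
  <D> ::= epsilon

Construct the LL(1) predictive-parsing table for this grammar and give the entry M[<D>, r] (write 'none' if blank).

none

FIRST(<S>): from <S>::=r <S> <L> <S> we get {r}; from <S>::=epsilon we get {epsilon}. So FIRST(<S>) = {epsilon, r}.
FIRST(<D>): from <D>::=p we get {p}; from <D>::=epsilon we get {epsilon}. So FIRST(<D>) = {epsilon, p}.
FIRST(<L>): from <L>::=<D> w we get {p, w}. So FIRST(<L>) = {p, w}.
FOLLOW(<S>) includes $ since <S> is the start symbol.
FOLLOW(<D>): in <L>::=<D> w, <D> is followed by w with FIRST {w}. Thus FOLLOW(<D>) = {w}.
For <D> ::= p: FIRST(p) = {p}, so it goes in M[<D>, t] for t ∈ {p}.
For <D> ::= epsilon: FIRST(epsilon) = {epsilon}, so it goes in M[<D>, t] for t ∈ {}; since epsilon ∈ FIRST, also for every t ∈ FOLLOW(<D>) = {w}.
None of these place a production in M[<D>, r].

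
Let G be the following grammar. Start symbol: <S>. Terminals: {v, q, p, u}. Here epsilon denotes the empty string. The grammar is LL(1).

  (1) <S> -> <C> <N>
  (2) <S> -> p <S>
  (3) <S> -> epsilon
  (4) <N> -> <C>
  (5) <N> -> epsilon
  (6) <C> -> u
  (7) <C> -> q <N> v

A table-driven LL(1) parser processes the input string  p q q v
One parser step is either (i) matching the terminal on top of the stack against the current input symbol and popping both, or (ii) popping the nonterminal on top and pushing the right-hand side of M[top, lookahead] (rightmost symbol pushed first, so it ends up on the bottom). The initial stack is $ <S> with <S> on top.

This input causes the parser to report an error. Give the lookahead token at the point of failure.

$

      Stack            Input      Action
   1  $ <S>            p q q v $  expand <S> -> p <S>
   2  $ <S> p          p q q v $  match p
   3  $ <S>            q q v $    expand <S> -> <C> <N>
   4  $ <N> <C>        q q v $    expand <C> -> q <N> v
   5  $ <N> v <N> q    q q v $    match q
   6  $ <N> v <N>      q v $      expand <N> -> <C>
   7  $ <N> v <C>      q v $      expand <C> -> q <N> v
   8  $ <N> v v <N> q  q v $      match q
   9  $ <N> v v <N>    v $        expand <N> -> epsilon
  10  $ <N> v v        v $        match v
  11  $ <N> v          $          error: top is terminal v but lookahead is $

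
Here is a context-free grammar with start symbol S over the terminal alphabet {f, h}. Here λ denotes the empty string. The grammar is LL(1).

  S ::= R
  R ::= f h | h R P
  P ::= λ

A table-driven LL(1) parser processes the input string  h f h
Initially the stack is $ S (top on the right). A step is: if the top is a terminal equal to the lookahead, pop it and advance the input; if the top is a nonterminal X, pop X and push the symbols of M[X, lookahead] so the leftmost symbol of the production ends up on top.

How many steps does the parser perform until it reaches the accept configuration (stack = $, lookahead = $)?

7

step 1: stack=$ S  input=h f h $  — expand S ::= R
step 2: stack=$ R  input=h f h $  — expand R ::= h R P
step 3: stack=$ P R h  input=h f h $  — match h
step 4: stack=$ P R  input=f h $  — expand R ::= f h
step 5: stack=$ P h f  input=f h $  — match f
step 6: stack=$ P h  input=h $  — match h
step 7: stack=$ P  input=$  — expand P ::= λ
Accept reached after 7 steps.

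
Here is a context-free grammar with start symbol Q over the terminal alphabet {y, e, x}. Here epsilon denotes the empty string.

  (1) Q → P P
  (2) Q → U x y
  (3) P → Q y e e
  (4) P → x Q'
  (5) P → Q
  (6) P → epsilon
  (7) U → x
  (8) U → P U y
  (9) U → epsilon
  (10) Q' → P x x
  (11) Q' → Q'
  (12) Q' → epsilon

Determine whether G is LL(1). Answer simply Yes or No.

No

FIRST(Q) = {epsilon, x, y}
FIRST(P) = {epsilon, x, y}
FIRST(U) = {epsilon, x, y}
FIRST(Q') = {epsilon, x, y}
FOLLOW(Q) = {$, x, y}
FOLLOW(P) = {$, x, y}
FOLLOW(U) = {x, y}
FOLLOW(Q') = {$, x, y}
Cell M[P, $] receives both P → Q and P → epsilon — the grammar is not LL(1).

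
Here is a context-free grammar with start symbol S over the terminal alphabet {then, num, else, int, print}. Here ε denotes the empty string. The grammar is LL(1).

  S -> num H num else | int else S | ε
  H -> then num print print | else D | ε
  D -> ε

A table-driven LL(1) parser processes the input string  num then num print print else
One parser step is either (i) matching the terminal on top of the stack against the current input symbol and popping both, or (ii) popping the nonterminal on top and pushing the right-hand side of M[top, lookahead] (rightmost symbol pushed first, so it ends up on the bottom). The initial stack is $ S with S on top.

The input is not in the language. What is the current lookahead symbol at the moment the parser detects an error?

step 1: stack=$ S  input=num then num print print else $  — expand S -> num H num else
step 2: stack=$ else num H num  input=num then num print print else $  — match num
step 3: stack=$ else num H  input=then num print print else $  — expand H -> then num print print
step 4: stack=$ else num print print num then  input=then num print print else $  — match then
step 5: stack=$ else num print print num  input=num print print else $  — match num
step 6: stack=$ else num print print  input=print print else $  — match print
step 7: stack=$ else num print  input=print else $  — match print
step 8: stack=$ else num  input=else $  — error: top is terminal num but lookahead is else

else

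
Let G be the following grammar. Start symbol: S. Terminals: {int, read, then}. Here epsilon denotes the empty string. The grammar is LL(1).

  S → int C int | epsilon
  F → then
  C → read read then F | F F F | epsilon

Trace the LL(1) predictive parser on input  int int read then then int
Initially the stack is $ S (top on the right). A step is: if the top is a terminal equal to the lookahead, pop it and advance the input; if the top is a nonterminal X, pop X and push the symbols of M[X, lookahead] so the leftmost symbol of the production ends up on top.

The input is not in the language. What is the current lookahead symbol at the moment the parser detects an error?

read

step 1: stack=$ S  input=int int read then then int $  — expand S → int C int
step 2: stack=$ int C int  input=int int read then then int $  — match int
step 3: stack=$ int C  input=int read then then int $  — expand C → epsilon
step 4: stack=$ int  input=int read then then int $  — match int
step 5: stack=$  input=read then then int $  — error: stack empty but input remains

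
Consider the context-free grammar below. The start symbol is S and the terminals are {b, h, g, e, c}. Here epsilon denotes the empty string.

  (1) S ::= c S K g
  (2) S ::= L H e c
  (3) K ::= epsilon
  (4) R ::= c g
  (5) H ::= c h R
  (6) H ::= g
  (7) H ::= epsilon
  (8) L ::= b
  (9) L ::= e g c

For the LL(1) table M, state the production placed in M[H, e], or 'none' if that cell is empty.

H ::= epsilon

FIRST(K) = {epsilon}
FIRST(R) = {c}
FIRST(H) = {epsilon, c, g}
FIRST(L) = {b, e}
FIRST(S) = {b, c, e}  (via L H e c)
FOLLOW(S) includes $ since S is the start symbol.
FOLLOW(H): in S::=L H e c, H is followed by e c with FIRST {e}. Thus FOLLOW(H) = {e}.
For H ::= c h R: FIRST(c h R) = {c}, so it goes in M[H, t] for t ∈ {c}.
For H ::= g: FIRST(g) = {g}, so it goes in M[H, t] for t ∈ {g}.
For H ::= epsilon: FIRST(epsilon) = {epsilon}, so it goes in M[H, t] for t ∈ {}; since epsilon ∈ FIRST, also for every t ∈ FOLLOW(H) = {e}.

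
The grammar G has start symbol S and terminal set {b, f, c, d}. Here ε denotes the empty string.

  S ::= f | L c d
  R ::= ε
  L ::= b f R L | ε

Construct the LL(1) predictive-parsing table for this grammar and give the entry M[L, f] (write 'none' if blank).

none

FIRST(R) = {ε}
FIRST(L) = {ε, b}
FIRST(S) = {b, c, f}  (via L c d)
FOLLOW(S) includes $ since S is the start symbol.
FOLLOW(L): in S::=L c d, L is followed by c d with FIRST {c}; in L::=b f R L, the suffix after L is empty (adds nothing new). Thus FOLLOW(L) = {c}.
For L ::= b f R L: FIRST(b f R L) = {b}, so it goes in M[L, t] for t ∈ {b}.
For L ::= ε: FIRST(ε) = {ε}, so it goes in M[L, t] for t ∈ {}; since ε ∈ FIRST, also for every t ∈ FOLLOW(L) = {c}.
None of these place a production in M[L, f].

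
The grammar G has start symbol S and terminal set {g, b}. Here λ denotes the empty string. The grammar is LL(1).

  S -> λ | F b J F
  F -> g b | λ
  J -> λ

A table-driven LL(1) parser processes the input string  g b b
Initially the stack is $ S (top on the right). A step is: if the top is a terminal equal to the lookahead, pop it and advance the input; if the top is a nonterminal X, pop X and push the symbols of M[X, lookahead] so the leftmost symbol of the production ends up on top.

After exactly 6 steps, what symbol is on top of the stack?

F

     Stack        Input    Action
  1  $ S          g b b $  expand S -> F b J F
  2  $ F J b F    g b b $  expand F -> g b
  3  $ F J b b g  g b b $  match g
  4  $ F J b b    b b $    match b
  5  $ F J b      b $      match b
  6  $ F J        $        expand J -> λ
Stack after step 6: $ F (top = F).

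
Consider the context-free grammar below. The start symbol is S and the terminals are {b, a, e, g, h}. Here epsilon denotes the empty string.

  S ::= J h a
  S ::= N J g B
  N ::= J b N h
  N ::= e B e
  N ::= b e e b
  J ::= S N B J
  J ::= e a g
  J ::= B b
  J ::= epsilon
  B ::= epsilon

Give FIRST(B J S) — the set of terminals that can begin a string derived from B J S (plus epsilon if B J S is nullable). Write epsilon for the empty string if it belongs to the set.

FIRST(B): from B::=epsilon we get {epsilon}. So FIRST(B) = {epsilon}.
FIRST(S): from S::=J h a we get {b, e, h}; from S::=N J g B we get {b, e, h}. So FIRST(S) = {b, e, h}.
FIRST(J): from J::=S N B J we get {b, e, h}; from J::=e a g we get {e}; from J::=B b we get {b}; from J::=epsilon we get {epsilon}. So FIRST(J) = {epsilon, b, e, h}.
FIRST(N): from N::=J b N h we get {b, e, h}; from N::=e B e we get {e}; from N::=b e e b we get {b}. So FIRST(N) = {b, e, h}.
FIRST(B J S): take FIRST of each symbol in turn, carrying on past any symbol whose FIRST contains epsilon; result {b, e, h}.

{b, e, h}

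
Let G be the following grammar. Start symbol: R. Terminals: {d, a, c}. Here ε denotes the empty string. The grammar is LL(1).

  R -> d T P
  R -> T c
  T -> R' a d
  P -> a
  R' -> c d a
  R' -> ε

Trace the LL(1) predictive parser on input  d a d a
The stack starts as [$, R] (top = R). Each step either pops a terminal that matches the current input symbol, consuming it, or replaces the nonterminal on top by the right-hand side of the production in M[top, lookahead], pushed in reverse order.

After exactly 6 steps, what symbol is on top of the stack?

step 1: stack=$ R  input=d a d a $  — expand R -> d T P
step 2: stack=$ P T d  input=d a d a $  — match d
step 3: stack=$ P T  input=a d a $  — expand T -> R' a d
step 4: stack=$ P d a R'  input=a d a $  — expand R' -> ε
step 5: stack=$ P d a  input=a d a $  — match a
step 6: stack=$ P d  input=d a $  — match d
Stack after step 6: $ P (top = P).

P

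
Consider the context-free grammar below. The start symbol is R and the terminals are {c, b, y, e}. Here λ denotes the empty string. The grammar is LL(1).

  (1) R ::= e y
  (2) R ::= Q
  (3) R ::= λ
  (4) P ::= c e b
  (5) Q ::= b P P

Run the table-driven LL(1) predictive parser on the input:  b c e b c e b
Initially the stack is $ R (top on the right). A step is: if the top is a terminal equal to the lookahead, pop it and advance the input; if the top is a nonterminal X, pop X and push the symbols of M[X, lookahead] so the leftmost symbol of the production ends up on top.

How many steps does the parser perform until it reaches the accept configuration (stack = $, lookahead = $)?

step 1: stack=$ R  input=b c e b c e b $  — expand R ::= Q
step 2: stack=$ Q  input=b c e b c e b $  — expand Q ::= b P P
step 3: stack=$ P P b  input=b c e b c e b $  — match b
step 4: stack=$ P P  input=c e b c e b $  — expand P ::= c e b
step 5: stack=$ P b e c  input=c e b c e b $  — match c
step 6: stack=$ P b e  input=e b c e b $  — match e
step 7: stack=$ P b  input=b c e b $  — match b
step 8: stack=$ P  input=c e b $  — expand P ::= c e b
step 9: stack=$ b e c  input=c e b $  — match c
step 10: stack=$ b e  input=e b $  — match e
step 11: stack=$ b  input=b $  — match b
Accept reached after 11 steps.

11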